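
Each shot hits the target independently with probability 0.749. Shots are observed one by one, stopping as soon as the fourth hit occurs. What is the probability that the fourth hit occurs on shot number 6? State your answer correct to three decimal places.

0.198

Y = trial on which the fourth success occurs; negative binomial, r=4, p=0.749.
P(Y=6) = C(5,3) · p^4 · (1−p)^2
= 10 · 0.31472 · 0.063001 = 0.19828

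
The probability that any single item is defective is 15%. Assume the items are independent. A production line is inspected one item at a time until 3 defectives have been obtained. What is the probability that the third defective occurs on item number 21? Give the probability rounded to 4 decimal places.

0.0344

Y = trial on which the third success occurs; negative binomial, r=3, p=0.15.
P(Y=21) = C(20,2) · p^3 · (1−p)^18
= 190 · 0.003375 · 0.053646 = 0.034401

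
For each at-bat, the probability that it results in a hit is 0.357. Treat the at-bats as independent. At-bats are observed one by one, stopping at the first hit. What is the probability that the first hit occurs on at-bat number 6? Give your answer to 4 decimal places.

Geometric (trials to first success), p = 0.357.
P(Y = 6) = (1−p)^5 · p = 0.10991 · 0.357 = 0.039239

0.0392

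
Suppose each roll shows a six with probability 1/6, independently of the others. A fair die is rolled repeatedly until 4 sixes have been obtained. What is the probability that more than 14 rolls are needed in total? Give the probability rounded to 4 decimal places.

Needing more than 14 rolls ⇔ fewer than 4 successes in the first 14. With X ~ Binomial(14, 0.166667), P(Y > 14) = P(X ≤ 3).
  k=0: C(14,0)·0.166667^0·0.833333^14 = 0.077887
  k=1: C(14,1)·0.166667^1·0.833333^13 = 0.218082
  k=2: C(14,2)·0.166667^2·0.833333^12 = 0.283507
  k=3: C(14,3)·0.166667^3·0.833333^11 = 0.226806
P(X ≤ 3) = 0.806282

0.8063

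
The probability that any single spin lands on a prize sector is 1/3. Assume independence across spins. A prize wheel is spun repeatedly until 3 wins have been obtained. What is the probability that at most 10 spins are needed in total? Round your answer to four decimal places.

Finishing within 10 spins ⇔ at least 3 successes in the first 10. With X ~ Binomial(10, 0.333333), P(Y ≤ 10) = 1 − P(X ≤ 2).
  k=0: C(10,0)·0.333333^0·0.666667^10 = 0.017342
  k=1: C(10,1)·0.333333^1·0.666667^9 = 0.086708
  k=2: C(10,2)·0.333333^2·0.666667^8 = 0.195092
1 − 0.299141 = 0.700859

0.7009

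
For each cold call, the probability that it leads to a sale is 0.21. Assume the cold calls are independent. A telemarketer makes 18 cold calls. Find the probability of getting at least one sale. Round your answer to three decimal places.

P(at least one) = 1 − P(none) = 1 − (1 − 0.21)^18
= 1 − 0.01436 = 0.98564

0.986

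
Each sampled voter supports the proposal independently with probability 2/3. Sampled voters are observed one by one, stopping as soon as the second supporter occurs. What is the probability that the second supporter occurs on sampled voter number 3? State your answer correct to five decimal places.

0.29630

Y = trial on which the second success occurs; negative binomial, r=2, p=0.666667.
P(Y=3) = C(2,1) · p^2 · (1−p)^1
= 2 · 0.44444 · 0.33333 = 0.2962963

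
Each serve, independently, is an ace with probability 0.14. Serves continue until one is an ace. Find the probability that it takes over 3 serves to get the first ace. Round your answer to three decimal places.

0.636

Y = number of serves to the first success; geometric, p = 0.14.
P(Y > 3) = P(first 3 all fail) = (1−p)^3 = 0.63606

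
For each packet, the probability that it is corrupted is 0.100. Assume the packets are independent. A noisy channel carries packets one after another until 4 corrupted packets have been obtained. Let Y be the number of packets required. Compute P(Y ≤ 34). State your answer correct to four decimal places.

0.4462

Finishing within 34 packets ⇔ at least 4 successes in the first 34. With X ~ Binomial(34, 0.10), P(Y ≤ 34) = 1 − P(X ≤ 3).
  k=0: C(34,0)·0.10^0·0.90^34 = 0.027813
  k=1: C(34,1)·0.10^1·0.90^33 = 0.105071
  k=2: C(34,2)·0.10^2·0.90^32 = 0.192630
  k=3: C(34,3)·0.10^3·0.90^31 = 0.228302
1 − 0.553815 = 0.446185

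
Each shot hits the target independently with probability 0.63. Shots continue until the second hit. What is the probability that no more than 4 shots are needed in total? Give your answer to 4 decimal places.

0.8536

Finishing within 4 shots ⇔ at least 2 successes in the first 4. With X ~ Binomial(4, 0.63), P(Y ≤ 4) = 1 − P(X ≤ 1).
  k=0: C(4,0)·0.63^0·0.37^4 = 0.018742
  k=1: C(4,1)·0.63^1·0.37^3 = 0.127646
1 − 0.146387 = 0.853613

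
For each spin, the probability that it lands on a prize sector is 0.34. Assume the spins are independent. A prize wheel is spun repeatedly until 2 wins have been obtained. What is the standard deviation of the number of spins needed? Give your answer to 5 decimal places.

3.37915

Y = total spins until the second success; negative binomial with r=2, p=0.34.
SD(Y) = √[r(1−p)/p²] = √(11.4186851) = 3.3791545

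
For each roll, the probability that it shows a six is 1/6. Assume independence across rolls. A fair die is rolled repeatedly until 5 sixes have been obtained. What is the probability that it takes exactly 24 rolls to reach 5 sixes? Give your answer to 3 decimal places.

Y = trial on which the fifth success occurs; negative binomial, r=5, p=0.166667.
P(Y=24) = C(23,4) · p^5 · (1−p)^19
= 8855 · 0.0001286 · 0.031301 = 0.03564

0.036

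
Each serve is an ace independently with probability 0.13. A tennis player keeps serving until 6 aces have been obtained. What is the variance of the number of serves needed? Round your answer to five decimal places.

308.87574

Y = total serves until the sixth success; negative binomial with r=6, p=0.13.
Var(Y) = r(1−p)/p² = 6·0.87 / 0.13² = 308.8757396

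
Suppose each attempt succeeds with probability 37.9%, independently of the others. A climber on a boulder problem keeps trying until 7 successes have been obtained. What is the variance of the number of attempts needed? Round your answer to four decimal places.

Y = total attempts until the seventh success; negative binomial with r=7, p=0.379.
Var(Y) = r(1−p)/p² = 7·0.621 / 0.379² = 30.262947

30.2629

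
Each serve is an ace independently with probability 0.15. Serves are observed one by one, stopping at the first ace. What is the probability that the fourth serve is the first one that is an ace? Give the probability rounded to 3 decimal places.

Geometric (trials to first success), p = 0.15.
P(Y = 4) = (1−p)^3 · p = 0.61413 · 0.15 = 0.09212

0.092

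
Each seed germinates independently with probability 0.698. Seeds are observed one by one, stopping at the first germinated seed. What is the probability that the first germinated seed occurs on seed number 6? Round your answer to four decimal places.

Geometric (trials to first success), p = 0.698.
P(Y = 6) = (1−p)^5 · p = 0.0025121 · 0.698 = 0.001753

0.0018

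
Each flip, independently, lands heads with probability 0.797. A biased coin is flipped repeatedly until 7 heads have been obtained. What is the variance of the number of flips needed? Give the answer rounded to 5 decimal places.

Y = total flips until the seventh success; negative binomial with r=7, p=0.797.
Var(Y) = r(1−p)/p² = 7·0.203 / 0.797² = 2.2370590

2.23706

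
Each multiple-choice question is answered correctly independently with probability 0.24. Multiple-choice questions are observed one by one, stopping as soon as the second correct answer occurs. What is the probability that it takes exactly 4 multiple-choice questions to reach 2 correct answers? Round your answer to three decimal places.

Y = trial on which the second success occurs; negative binomial, r=2, p=0.24.
P(Y=4) = C(3,1) · p^2 · (1−p)^2
= 3 · 0.0576 · 0.5776 = 0.09981

0.100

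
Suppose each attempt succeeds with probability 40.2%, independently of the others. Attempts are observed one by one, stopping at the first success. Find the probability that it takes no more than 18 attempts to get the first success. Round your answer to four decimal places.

Y = number of attempts to the first success; geometric, p = 0.402.
P(Y ≤ 18) = 1 − (1−p)^18 = 1 − 0.000096 = 0.999904

0.9999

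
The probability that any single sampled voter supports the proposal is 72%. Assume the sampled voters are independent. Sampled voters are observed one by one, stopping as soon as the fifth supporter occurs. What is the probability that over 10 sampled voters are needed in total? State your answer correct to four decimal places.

Needing more than 10 sampled voters ⇔ fewer than 5 successes in the first 10. With X ~ Binomial(10, 0.72), P(Y > 10) = P(X ≤ 4).
  k=0: C(10,0)·0.72^0·0.28^10 = 0.000003
  k=1: C(10,1)·0.72^1·0.28^9 = 0.000076
  k=2: C(10,2)·0.72^2·0.28^8 = 0.000881
  k=3: C(10,3)·0.72^3·0.28^7 = 0.006043
  k=4: C(10,4)·0.72^4·0.28^6 = 0.027196
P(X ≤ 4) = 0.034199

0.0342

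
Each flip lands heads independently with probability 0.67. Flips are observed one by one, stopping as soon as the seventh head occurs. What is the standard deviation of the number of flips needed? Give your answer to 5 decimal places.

2.26846

Y = total flips until the seventh success; negative binomial with r=7, p=0.67.
SD(Y) = √[r(1−p)/p²] = √(5.1459122) = 2.2684603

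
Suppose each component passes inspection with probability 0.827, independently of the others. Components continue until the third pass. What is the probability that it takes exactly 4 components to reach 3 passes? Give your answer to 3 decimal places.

0.294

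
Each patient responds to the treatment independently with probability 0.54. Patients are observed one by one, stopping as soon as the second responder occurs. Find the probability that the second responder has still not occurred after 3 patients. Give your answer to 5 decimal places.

0.44013

Needing more than 3 patients ⇔ fewer than 2 successes in the first 3. With X ~ Binomial(3, 0.54), P(Y > 3) = P(X ≤ 1).
  k=0: C(3,0)·0.54^0·0.46^3 = 0.0973360
  k=1: C(3,1)·0.54^1·0.46^2 = 0.3427920
P(X ≤ 1) = 0.4401280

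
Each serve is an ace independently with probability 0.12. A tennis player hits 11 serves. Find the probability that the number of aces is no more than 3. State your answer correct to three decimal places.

0.966

X ~ Binomial(11, 0.12); P(X ≤ 3) = Σ C(11,k) p^k (1−p)^(11−k) over k:
  k=0: C(11,0)·0.12^0·0.88^11 = 0.24508
  k=1: C(11,1)·0.12^1·0.88^10 = 0.36762
  k=2: C(11,2)·0.12^2·0.88^9 = 0.25065
  k=3: C(11,3)·0.12^3·0.88^8 = 0.10254
Total = 0.96589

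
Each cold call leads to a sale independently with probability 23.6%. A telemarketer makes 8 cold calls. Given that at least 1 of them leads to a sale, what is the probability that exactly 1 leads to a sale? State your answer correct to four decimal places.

X ~ Binomial(8, 0.236). Want P(X=1 | X≥1) = P(X=1) / P(X≥1).
P(X=1) = C(8,1)·0.236^1·0.764^7 = 0.286850
P(X≥1) = 1 − 0.116077 = 0.883923
Ratio = 0.286850 / 0.883923 = 0.324520

0.3245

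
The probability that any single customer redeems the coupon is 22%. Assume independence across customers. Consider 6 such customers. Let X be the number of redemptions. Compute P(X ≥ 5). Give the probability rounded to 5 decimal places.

X ~ Binomial(6, 0.22); P(X ≥ 5) = Σ C(6,k) p^k (1−p)^(6−k) over k:
  k=5: C(6,5)·0.22^5·0.78^1 = 0.0024119
  k=6: C(6,6)·0.22^6·0.78^0 = 0.0001134
Total = 0.0025253

0.00253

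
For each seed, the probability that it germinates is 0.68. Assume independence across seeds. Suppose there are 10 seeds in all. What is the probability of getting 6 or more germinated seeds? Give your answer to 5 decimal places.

0.81334

X ~ Binomial(10, 0.68); P(X ≥ 6) = Σ C(10,k) p^k (1−p)^(10−k) over k:
  k=6: C(10,6)·0.68^6·0.32^4 = 0.2177071
  k=7: C(10,7)·0.68^7·0.32^3 = 0.2643587
  k=8: C(10,8)·0.68^8·0.32^2 = 0.2106608
  k=9: C(10,9)·0.68^9·0.32^1 = 0.0994787
  k=10: C(10,10)·0.68^10·0.32^0 = 0.0211392
Total = 0.8133446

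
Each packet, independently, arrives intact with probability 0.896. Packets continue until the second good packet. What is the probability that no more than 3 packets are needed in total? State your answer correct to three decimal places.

0.970

Finishing within 3 packets ⇔ at least 2 successes in the first 3. With X ~ Binomial(3, 0.896), P(Y ≤ 3) = 1 − P(X ≤ 1).
  k=0: C(3,0)·0.896^0·0.104^3 = 0.00112
  k=1: C(3,1)·0.896^1·0.104^2 = 0.02907
1 − 0.03020 = 0.96980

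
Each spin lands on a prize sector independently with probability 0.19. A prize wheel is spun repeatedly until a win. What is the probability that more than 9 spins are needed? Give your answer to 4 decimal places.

Y = number of spins to the first success; geometric, p = 0.19.
P(Y > 9) = P(first 9 all fail) = (1−p)^9 = 0.150095

0.1501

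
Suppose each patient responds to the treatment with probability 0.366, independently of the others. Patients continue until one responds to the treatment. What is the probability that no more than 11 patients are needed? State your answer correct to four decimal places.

Y = number of patients to the first success; geometric, p = 0.366.
P(Y ≤ 11) = 1 − (1−p)^11 = 1 − 0.006652 = 0.993348

0.9933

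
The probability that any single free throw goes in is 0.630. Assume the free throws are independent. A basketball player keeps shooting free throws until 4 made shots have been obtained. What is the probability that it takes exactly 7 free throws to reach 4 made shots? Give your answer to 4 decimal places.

Y = trial on which the fourth success occurs; negative binomial, r=4, p=0.63.
P(Y=7) = C(6,3) · p^4 · (1−p)^3
= 20 · 0.15753 · 0.050653 = 0.159587

0.1596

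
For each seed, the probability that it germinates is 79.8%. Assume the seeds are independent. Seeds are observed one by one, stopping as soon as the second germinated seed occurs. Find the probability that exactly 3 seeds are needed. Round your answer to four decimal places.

0.2573

Y = trial on which the second success occurs; negative binomial, r=2, p=0.798.
P(Y=3) = C(2,1) · p^2 · (1−p)^1
= 2 · 0.6368 · 0.202 = 0.257269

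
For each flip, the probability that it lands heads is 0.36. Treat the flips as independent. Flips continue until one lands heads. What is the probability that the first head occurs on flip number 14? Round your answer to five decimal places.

0.00109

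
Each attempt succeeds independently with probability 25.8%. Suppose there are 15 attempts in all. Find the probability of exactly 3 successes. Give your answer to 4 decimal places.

0.2176

X ~ Binomial(n=15, p=0.258).
P(X=3) = C(15,3) · p^3 · (1−p)^12
= 455 · 0.017174 · 0.027851 = 0.217629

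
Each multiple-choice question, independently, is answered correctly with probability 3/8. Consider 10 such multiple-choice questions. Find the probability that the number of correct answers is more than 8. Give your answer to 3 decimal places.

0.001

X ~ Binomial(10, 0.375); P(X ≥ 9) = Σ C(10,k) p^k (1−p)^(10−k) over k:
  k=9: C(10,9)·0.375^9·0.625^1 = 0.00092
  k=10: C(10,10)·0.375^10·0.625^0 = 0.00005
Total = 0.00097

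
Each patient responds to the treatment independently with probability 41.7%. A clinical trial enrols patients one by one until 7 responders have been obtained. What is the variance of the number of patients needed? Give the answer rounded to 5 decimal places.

Y = total patients until the seventh success; negative binomial with r=7, p=0.417.
Var(Y) = r(1−p)/p² = 7·0.583 / 0.417² = 23.4689946

23.46899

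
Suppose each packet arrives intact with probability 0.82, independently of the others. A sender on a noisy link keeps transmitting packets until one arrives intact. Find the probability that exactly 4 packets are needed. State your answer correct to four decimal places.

0.0048

Geometric (trials to first success), p = 0.82.
P(Y = 4) = (1−p)^3 · p = 0.005832 · 0.82 = 0.004782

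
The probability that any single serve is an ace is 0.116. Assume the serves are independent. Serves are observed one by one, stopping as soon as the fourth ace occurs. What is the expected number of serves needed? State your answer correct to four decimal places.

Y = total serves until the fourth success; negative binomial with r=4, p=0.116.
E[Y] = r / p = 4 / 0.116 = 34.482759

34.4828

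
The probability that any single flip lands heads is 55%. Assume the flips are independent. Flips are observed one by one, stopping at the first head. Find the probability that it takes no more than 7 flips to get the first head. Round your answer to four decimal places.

0.9963

Y = number of flips to the first success; geometric, p = 0.55.
P(Y ≤ 7) = 1 − (1−p)^7 = 1 − 0.003737 = 0.996263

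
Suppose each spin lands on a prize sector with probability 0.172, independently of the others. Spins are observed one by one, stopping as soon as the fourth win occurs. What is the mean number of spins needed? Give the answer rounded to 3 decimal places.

23.256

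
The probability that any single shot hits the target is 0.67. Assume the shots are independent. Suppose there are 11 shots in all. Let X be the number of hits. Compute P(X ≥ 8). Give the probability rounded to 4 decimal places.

X ~ Binomial(11, 0.67); P(X ≥ 8) = Σ C(11,k) p^k (1−p)^(11−k) over k:
  k=8: C(11,8)·0.67^8·0.33^3 = 0.240782
  k=9: C(11,9)·0.67^9·0.33^2 = 0.162954
  k=10: C(11,10)·0.67^10·0.33^1 = 0.066169
  k=11: C(11,11)·0.67^11·0.33^0 = 0.012213
Total = 0.482118

0.4821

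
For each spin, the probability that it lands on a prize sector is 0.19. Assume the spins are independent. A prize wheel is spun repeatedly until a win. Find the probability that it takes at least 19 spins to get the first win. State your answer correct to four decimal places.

Y = number of spins to the first success; geometric, p = 0.19.
P(Y > 18) = P(first 18 all fail) = (1−p)^18 = 0.022528

0.0225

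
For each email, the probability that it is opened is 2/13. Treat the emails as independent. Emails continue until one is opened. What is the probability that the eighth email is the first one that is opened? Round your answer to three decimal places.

Geometric (trials to first success), p = 0.153846.
P(Y = 8) = (1−p)^7 · p = 0.31056 · 0.153846 = 0.04778

0.048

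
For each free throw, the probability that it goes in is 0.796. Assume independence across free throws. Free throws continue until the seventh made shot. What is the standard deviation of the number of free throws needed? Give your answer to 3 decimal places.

Y = total free throws until the seventh success; negative binomial with r=7, p=0.796.
SD(Y) = √[r(1−p)/p²] = √(2.25373) = 1.50124

1.501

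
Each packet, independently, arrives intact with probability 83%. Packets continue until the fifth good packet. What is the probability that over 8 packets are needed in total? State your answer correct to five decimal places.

Needing more than 8 packets ⇔ fewer than 5 successes in the first 8. With X ~ Binomial(8, 0.83), P(Y > 8) = P(X ≤ 4).
  k=0: C(8,0)·0.83^0·0.17^8 = 0.0000007
  k=1: C(8,1)·0.83^1·0.17^7 = 0.0000272
  k=2: C(8,2)·0.83^2·0.17^6 = 0.0004656
  k=3: C(8,3)·0.83^3·0.17^5 = 0.0045464
  k=4: C(8,4)·0.83^4·0.17^4 = 0.0277464
P(X ≤ 4) = 0.0327863

0.03279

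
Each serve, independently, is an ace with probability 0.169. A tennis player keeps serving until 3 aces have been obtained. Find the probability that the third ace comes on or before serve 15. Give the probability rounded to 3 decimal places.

0.478

Finishing within 15 serves ⇔ at least 3 successes in the first 15. With X ~ Binomial(15, 0.169), P(Y ≤ 15) = 1 − P(X ≤ 2).
  k=0: C(15,0)·0.169^0·0.831^15 = 0.06223
  k=1: C(15,1)·0.169^1·0.831^14 = 0.18984
  k=2: C(15,2)·0.169^2·0.831^13 = 0.27026
1 − 0.52233 = 0.47767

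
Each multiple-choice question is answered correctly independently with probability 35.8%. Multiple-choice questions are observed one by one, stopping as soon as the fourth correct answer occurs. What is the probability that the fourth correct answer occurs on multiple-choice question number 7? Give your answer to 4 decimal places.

0.0869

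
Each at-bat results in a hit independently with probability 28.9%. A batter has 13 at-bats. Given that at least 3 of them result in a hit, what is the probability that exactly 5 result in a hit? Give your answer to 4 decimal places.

0.2193

X ~ Binomial(13, 0.289). Want P(X=5 | X≥3) = P(X=5) / P(X≥3).
P(X=5) = C(13,5)·0.289^5·0.711^8 = 0.169443
P(X≥3) = 1 − 0.011866 − 0.062701 − 0.152917 = 0.772516
Ratio = 0.169443 / 0.772516 = 0.219340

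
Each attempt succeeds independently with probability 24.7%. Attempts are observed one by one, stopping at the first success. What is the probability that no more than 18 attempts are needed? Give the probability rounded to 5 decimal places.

0.99394

Y = number of attempts to the first success; geometric, p = 0.247.
P(Y ≤ 18) = 1 − (1−p)^18 = 1 − 0.0060577 = 0.9939423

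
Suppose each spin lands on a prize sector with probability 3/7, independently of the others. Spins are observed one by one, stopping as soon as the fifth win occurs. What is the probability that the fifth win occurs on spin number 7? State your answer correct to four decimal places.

0.0708

Y = trial on which the fifth success occurs; negative binomial, r=5, p=0.428571.
P(Y=7) = C(6,4) · p^5 · (1−p)^2
= 15 · 0.014458 · 0.32653 = 0.070816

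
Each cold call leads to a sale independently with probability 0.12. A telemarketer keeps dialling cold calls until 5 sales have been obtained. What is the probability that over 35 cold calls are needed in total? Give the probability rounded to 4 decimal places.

Needing more than 35 cold calls ⇔ fewer than 5 successes in the first 35. With X ~ Binomial(35, 0.12), P(Y > 35) = P(X ≤ 4).
  k=0: C(35,0)·0.12^0·0.88^35 = 0.011400
  k=1: C(35,1)·0.12^1·0.88^34 = 0.054408
  k=2: C(35,2)·0.12^2·0.88^33 = 0.126127
  k=3: C(35,3)·0.12^3·0.88^32 = 0.189190
  k=4: C(35,4)·0.12^4·0.88^31 = 0.206389
P(X ≤ 4) = 0.587514

0.5875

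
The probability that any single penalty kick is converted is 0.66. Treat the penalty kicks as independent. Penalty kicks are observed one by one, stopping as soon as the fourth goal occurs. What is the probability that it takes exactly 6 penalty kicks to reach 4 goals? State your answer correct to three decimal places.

Y = trial on which the fourth success occurs; negative binomial, r=4, p=0.66.
P(Y=6) = C(5,3) · p^4 · (1−p)^2
= 10 · 0.18975 · 0.1156 = 0.21935

0.219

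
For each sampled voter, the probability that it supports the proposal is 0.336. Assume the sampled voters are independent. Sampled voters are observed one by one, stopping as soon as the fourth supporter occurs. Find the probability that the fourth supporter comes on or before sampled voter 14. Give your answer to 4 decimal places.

0.7456

Finishing within 14 sampled voters ⇔ at least 4 successes in the first 14. With X ~ Binomial(14, 0.336), P(Y ≤ 14) = 1 − P(X ≤ 3).
  k=0: C(14,0)·0.336^0·0.664^14 = 0.003239
  k=1: C(14,1)·0.336^1·0.664^13 = 0.022943
  k=2: C(14,2)·0.336^2·0.664^12 = 0.075463
  k=3: C(14,3)·0.336^3·0.664^11 = 0.152745
1 − 0.254391 = 0.745609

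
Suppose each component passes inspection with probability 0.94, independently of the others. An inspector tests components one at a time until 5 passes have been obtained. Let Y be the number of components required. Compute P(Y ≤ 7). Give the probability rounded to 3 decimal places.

0.994

Finishing within 7 components ⇔ at least 5 successes in the first 7. With X ~ Binomial(7, 0.94), P(Y ≤ 7) = 1 − P(X ≤ 4).
  k=0: C(7,0)·0.94^0·0.06^7 = 0.00000
  k=1: C(7,1)·0.94^1·0.06^6 = 0.00000
  k=2: C(7,2)·0.94^2·0.06^5 = 0.00001
  k=3: C(7,3)·0.94^3·0.06^4 = 0.00038
  k=4: C(7,4)·0.94^4·0.06^3 = 0.00590
1 − 0.00629 = 0.99371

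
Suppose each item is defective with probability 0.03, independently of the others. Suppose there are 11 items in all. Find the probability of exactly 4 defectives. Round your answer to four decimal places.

0.0002

X ~ Binomial(n=11, p=0.03).
P(X=4) = C(11,4) · p^4 · (1−p)^7
= 330 · 8.1e-07 · 0.80798 = 0.000216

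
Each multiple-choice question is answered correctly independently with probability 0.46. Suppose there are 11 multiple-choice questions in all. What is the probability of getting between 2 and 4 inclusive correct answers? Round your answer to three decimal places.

0.359

X ~ Binomial(11, 0.46); P(2 ≤ X ≤ 4) = Σ C(11,k) p^k (1−p)^(11−k) over k:
  k=2: C(11,2)·0.46^2·0.54^9 = 0.04544
  k=3: C(11,3)·0.46^3·0.54^8 = 0.11612
  k=4: C(11,4)·0.46^4·0.54^7 = 0.19783
Total = 0.35939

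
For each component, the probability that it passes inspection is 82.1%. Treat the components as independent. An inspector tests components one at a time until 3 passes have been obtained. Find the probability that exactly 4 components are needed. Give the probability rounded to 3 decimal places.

Y = trial on which the third success occurs; negative binomial, r=3, p=0.821.
P(Y=4) = C(3,2) · p^3 · (1−p)^1
= 3 · 0.55339 · 0.179 = 0.29717

0.297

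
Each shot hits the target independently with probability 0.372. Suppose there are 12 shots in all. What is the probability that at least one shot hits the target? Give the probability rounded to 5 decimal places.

0.99624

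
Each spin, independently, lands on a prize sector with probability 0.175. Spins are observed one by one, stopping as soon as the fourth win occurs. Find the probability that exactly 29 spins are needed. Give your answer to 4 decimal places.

0.0251

Y = trial on which the fourth success occurs; negative binomial, r=4, p=0.175.
P(Y=29) = C(28,3) · p^4 · (1−p)^25
= 3276 · 0.00093789 · 0.0081536 = 0.025052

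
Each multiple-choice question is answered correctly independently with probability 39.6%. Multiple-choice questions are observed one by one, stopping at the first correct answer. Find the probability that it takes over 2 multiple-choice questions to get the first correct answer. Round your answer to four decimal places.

0.3648

Y = number of multiple-choice questions to the first success; geometric, p = 0.396.
P(Y > 2) = P(first 2 all fail) = (1−p)^2 = 0.364816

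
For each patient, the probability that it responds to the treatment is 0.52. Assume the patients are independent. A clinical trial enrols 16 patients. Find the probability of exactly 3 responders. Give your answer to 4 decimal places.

0.0057

X ~ Binomial(n=16, p=0.52).
P(X=3) = C(16,3) · p^3 · (1−p)^13
= 560 · 0.14061 · 7.1802e-05 = 0.005654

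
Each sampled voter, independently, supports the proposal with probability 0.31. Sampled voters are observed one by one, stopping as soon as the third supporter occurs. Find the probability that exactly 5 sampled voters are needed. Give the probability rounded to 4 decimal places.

Y = trial on which the third success occurs; negative binomial, r=3, p=0.31.
P(Y=5) = C(4,2) · p^3 · (1−p)^2
= 6 · 0.029791 · 0.4761 = 0.085101

0.0851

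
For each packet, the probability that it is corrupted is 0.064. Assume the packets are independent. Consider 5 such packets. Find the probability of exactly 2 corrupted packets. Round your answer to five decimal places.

0.03359

X ~ Binomial(n=5, p=0.064).
P(X=2) = C(5,2) · p^2 · (1−p)^3
= 10 · 0.004096 · 0.82003 = 0.0335883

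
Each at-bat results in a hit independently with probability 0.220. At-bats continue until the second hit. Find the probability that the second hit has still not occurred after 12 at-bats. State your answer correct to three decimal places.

Needing more than 12 at-bats ⇔ fewer than 2 successes in the first 12. With X ~ Binomial(12, 0.22), P(Y > 12) = P(X ≤ 1).
  k=0: C(12,0)·0.22^0·0.78^12 = 0.05071
  k=1: C(12,1)·0.22^1·0.78^11 = 0.17165
P(X ≤ 1) = 0.22237

0.222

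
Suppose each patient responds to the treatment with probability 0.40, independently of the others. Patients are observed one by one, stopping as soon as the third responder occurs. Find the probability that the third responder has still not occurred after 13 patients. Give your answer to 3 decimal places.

0.058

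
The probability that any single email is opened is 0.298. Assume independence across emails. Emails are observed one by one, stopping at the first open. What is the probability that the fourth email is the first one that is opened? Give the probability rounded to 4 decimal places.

0.1031

Geometric (trials to first success), p = 0.298.
P(Y = 4) = (1−p)^3 · p = 0.34595 · 0.298 = 0.103093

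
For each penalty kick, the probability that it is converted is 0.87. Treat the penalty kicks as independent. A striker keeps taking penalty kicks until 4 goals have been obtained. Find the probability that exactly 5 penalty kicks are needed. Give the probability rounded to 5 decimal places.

0.29791

Y = trial on which the fourth success occurs; negative binomial, r=4, p=0.87.
P(Y=5) = C(4,3) · p^4 · (1−p)^1
= 4 · 0.5729 · 0.13 = 0.2979068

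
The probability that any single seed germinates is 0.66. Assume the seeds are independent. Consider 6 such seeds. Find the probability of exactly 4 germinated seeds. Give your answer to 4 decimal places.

0.3290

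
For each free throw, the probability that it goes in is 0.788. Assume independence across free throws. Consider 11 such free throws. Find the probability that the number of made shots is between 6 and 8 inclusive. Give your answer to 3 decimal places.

X ~ Binomial(11, 0.788); P(6 ≤ X ≤ 8) = Σ C(11,k) p^k (1−p)^(11−k) over k:
  k=6: C(11,6)·0.788^6·0.212^5 = 0.04737
  k=7: C(11,7)·0.788^7·0.212^4 = 0.12576
  k=8: C(11,8)·0.788^8·0.212^3 = 0.23372
Total = 0.40685

0.407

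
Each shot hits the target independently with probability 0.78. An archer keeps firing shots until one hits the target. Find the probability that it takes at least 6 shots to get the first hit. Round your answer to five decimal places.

Y = number of shots to the first success; geometric, p = 0.78.
P(Y > 5) = P(first 5 all fail) = (1−p)^5 = 0.0005154

0.00052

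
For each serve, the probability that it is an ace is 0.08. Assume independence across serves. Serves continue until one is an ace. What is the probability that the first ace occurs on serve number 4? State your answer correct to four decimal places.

Geometric (trials to first success), p = 0.08.
P(Y = 4) = (1−p)^3 · p = 0.77869 · 0.08 = 0.062295

0.0623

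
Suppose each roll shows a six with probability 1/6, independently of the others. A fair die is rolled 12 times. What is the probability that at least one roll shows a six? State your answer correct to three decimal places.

P(at least one) = 1 − P(none) = 1 − (1 − 0.166667)^12
= 1 − 0.11216 = 0.88784

0.888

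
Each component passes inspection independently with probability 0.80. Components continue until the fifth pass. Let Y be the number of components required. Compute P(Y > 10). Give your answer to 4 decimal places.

Needing more than 10 components ⇔ fewer than 5 successes in the first 10. With X ~ Binomial(10, 0.80), P(Y > 10) = P(X ≤ 4).
  k=0: C(10,0)·0.80^0·0.20^10 = 0.000000
  k=1: C(10,1)·0.80^1·0.20^9 = 0.000004
  k=2: C(10,2)·0.80^2·0.20^8 = 0.000074
  k=3: C(10,3)·0.80^3·0.20^7 = 0.000786
  k=4: C(10,4)·0.80^4·0.20^6 = 0.005505
P(X ≤ 4) = 0.006369

0.0064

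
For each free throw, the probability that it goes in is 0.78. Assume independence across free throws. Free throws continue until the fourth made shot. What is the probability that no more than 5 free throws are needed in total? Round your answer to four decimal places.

Finishing within 5 free throws ⇔ at least 4 successes in the first 5. With X ~ Binomial(5, 0.78), P(Y ≤ 5) = 1 − P(X ≤ 3).
  k=0: C(5,0)·0.78^0·0.22^5 = 0.000515
  k=1: C(5,1)·0.78^1·0.22^4 = 0.009136
  k=2: C(5,2)·0.78^2·0.22^3 = 0.064782
  k=3: C(5,3)·0.78^3·0.22^2 = 0.229683
1 − 0.304117 = 0.695883

0.6959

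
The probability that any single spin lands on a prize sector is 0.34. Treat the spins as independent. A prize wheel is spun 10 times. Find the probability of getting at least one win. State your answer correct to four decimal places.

P(at least one) = 1 − P(none) = 1 − (1 − 0.34)^10
= 1 − 0.015683 = 0.984317

0.9843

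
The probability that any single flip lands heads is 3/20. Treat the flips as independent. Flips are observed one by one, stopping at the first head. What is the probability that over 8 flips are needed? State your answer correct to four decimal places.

Y = number of flips to the first success; geometric, p = 0.15.
P(Y > 8) = P(first 8 all fail) = (1−p)^8 = 0.272491

0.2725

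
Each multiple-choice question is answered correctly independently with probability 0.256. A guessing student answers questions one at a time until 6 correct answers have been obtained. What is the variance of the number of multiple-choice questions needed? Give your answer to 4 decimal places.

Y = total multiple-choice questions until the sixth success; negative binomial with r=6, p=0.256.
Var(Y) = r(1−p)/p² = 6·0.744 / 0.256² = 68.115234

68.1152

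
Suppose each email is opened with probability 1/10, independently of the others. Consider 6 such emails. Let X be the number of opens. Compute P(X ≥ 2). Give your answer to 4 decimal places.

0.1143

X ~ Binomial(6, 0.10); P(X ≥ 2) = Σ C(6,k) p^k (1−p)^(6−k) over k:
  k=2: C(6,2)·0.10^2·0.90^4 = 0.098415
  k=3: C(6,3)·0.10^3·0.90^3 = 0.014580
  k=4: C(6,4)·0.10^4·0.90^2 = 0.001215
  k=5: C(6,5)·0.10^5·0.90^1 = 0.000054
  k=6: C(6,6)·0.10^6·0.90^0 = 0.000001
Total = 0.114265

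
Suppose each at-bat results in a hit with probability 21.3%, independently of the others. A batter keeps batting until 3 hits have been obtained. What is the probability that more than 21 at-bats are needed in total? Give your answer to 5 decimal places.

0.14428

Needing more than 21 at-bats ⇔ fewer than 3 successes in the first 21. With X ~ Binomial(21, 0.213), P(Y > 21) = P(X ≤ 2).
  k=0: C(21,0)·0.213^0·0.787^21 = 0.0065384
  k=1: C(21,1)·0.213^1·0.787^20 = 0.0371615
  k=2: C(21,2)·0.213^2·0.787^19 = 0.1005769
P(X ≤ 2) = 0.1442768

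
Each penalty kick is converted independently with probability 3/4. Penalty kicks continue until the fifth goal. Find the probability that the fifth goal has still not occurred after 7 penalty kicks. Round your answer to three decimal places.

Needing more than 7 penalty kicks ⇔ fewer than 5 successes in the first 7. With X ~ Binomial(7, 0.75), P(Y > 7) = P(X ≤ 4).
  k=0: C(7,0)·0.75^0·0.25^7 = 0.00006
  k=1: C(7,1)·0.75^1·0.25^6 = 0.00128
  k=2: C(7,2)·0.75^2·0.25^5 = 0.01154
  k=3: C(7,3)·0.75^3·0.25^4 = 0.05768
  k=4: C(7,4)·0.75^4·0.25^3 = 0.17303
P(X ≤ 4) = 0.24359

0.244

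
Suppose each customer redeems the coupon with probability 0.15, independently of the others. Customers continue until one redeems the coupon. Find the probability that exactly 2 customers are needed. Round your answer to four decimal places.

Geometric (trials to first success), p = 0.15.
P(Y = 2) = (1−p)^1 · p = 0.85 · 0.15 = 0.127500

0.1275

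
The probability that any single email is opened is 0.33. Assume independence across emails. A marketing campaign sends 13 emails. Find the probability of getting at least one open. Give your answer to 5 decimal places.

0.99452

P(at least one) = 1 − P(none) = 1 − (1 − 0.33)^13
= 1 − 0.0054824 = 0.9945176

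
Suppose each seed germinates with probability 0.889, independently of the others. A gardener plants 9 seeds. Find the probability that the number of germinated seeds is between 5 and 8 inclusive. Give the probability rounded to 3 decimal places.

X ~ Binomial(9, 0.889); P(5 ≤ X ≤ 8) = Σ C(9,k) p^k (1−p)^(9−k) over k:
  k=5: C(9,5)·0.889^5·0.111^4 = 0.01062
  k=6: C(9,6)·0.889^6·0.111^3 = 0.05671
  k=7: C(9,7)·0.889^7·0.111^2 = 0.19465
  k=8: C(9,8)·0.889^8·0.111^1 = 0.38974
Total = 0.65173

0.652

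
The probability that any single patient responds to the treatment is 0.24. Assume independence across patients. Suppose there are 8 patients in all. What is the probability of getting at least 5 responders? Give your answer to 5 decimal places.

0.02295

X ~ Binomial(8, 0.24); P(X ≥ 5) = Σ C(8,k) p^k (1−p)^(8−k) over k:
  k=5: C(8,5)·0.24^5·0.76^3 = 0.0195742
  k=6: C(8,6)·0.24^6·0.76^2 = 0.0030907
  k=7: C(8,7)·0.24^7·0.76^1 = 0.0002789
  k=8: C(8,8)·0.24^8·0.76^0 = 0.0000110
Total = 0.0229548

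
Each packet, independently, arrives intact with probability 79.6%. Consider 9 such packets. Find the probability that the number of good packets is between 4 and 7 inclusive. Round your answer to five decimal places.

0.57237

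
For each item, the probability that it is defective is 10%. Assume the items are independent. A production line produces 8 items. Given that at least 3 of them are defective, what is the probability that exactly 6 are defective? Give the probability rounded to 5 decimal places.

X ~ Binomial(8, 0.10). Want P(X=6 | X≥3) = P(X=6) / P(X≥3).
P(X=6) = C(8,6)·0.10^6·0.90^2 = 0.0000227
P(X≥3) = 1 − 0.4304672 − 0.3826375 − 0.1488035 = 0.0380918
Ratio = 0.0000227 / 0.0380918 = 0.0005954

0.00060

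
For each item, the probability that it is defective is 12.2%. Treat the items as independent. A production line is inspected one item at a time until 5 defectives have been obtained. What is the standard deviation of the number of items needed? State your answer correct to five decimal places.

Y = total items until the fifth success; negative binomial with r=5, p=0.122.
SD(Y) = √[r(1−p)/p²] = √(294.9475947) = 17.1740384

17.17404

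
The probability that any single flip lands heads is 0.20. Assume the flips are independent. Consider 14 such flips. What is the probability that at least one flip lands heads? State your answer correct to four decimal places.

P(at least one) = 1 − P(none) = 1 − (1 − 0.20)^14
= 1 − 0.043980 = 0.956020

0.9560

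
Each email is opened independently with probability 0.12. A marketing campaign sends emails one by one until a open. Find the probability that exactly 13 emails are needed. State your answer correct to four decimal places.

0.0259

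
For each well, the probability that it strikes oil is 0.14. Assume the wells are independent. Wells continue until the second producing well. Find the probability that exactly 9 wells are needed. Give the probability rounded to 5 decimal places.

0.05456

Y = trial on which the second success occurs; negative binomial, r=2, p=0.14.
P(Y=9) = C(8,1) · p^2 · (1−p)^7
= 8 · 0.0196 · 0.34793 = 0.0545551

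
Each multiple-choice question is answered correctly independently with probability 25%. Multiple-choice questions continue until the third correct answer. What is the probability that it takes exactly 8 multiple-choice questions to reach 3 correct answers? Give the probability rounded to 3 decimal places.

Y = trial on which the third success occurs; negative binomial, r=3, p=0.25.
P(Y=8) = C(7,2) · p^3 · (1−p)^5
= 21 · 0.015625 · 0.2373 = 0.07787

0.078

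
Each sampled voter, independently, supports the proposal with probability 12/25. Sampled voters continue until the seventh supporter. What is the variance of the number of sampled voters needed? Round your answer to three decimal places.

15.799

Y = total sampled voters until the seventh success; negative binomial with r=7, p=0.48.
Var(Y) = r(1−p)/p² = 7·0.52 / 0.48² = 15.79861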